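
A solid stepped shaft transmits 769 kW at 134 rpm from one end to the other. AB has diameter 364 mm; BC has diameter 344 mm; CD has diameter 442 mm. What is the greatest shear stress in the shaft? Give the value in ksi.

ω = 2π·134/60 = 14.03 rad/s, so T = P/ω = 769×10³ / 14.03 = 54800 N·m.
Under the same torque, τ_max = 16T/(πd³) is largest where d is smallest — segment BC (d = 344 mm).
τ_max = 16·54800/(π·(0.344)³) = 6.856×10^6 Pa.

0.994 ksi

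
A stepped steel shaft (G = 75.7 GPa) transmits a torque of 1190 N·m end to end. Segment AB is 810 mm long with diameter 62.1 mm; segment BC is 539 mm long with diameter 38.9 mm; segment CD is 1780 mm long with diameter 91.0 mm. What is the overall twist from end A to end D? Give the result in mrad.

50.6 mrad

J_AB = π(0.0621)⁴/32 = 1.46×10^-6 m⁴; J_BC = π(0.0389)⁴/32 = 2.25×10^-7 m⁴; J_CD = π(0.0910)⁴/32 = 6.73×10^-6 m⁴.
θ = (T/G)·Σ L_i/J_i = (1190/75.7×10⁹)·(0.810/1.46×10^-6 + 0.539/2.25×10^-7 + 1.78/6.73×10^-6) = 0.05057 rad.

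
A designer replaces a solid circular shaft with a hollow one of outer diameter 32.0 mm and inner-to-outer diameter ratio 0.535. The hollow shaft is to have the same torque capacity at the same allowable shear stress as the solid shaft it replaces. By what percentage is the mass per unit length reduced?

Equal τ_max and T ⇒ the solid shaft needs d_s³ = d_o³(1−k⁴), so d_s = 32.0·(1−0.535⁴)^(1/3) = 31.10 mm.
Area ratio A_h/A_s = d_o²(1−k²)/d_s² = (1−k²)/(1−k⁴)^(2/3) = 0.7556.
Mass saving = 1 − 0.7556 = 24.4 %.

24.4 %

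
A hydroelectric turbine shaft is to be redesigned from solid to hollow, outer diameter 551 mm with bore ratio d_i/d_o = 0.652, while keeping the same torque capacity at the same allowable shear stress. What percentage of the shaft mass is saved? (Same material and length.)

Equal τ_max and T ⇒ the solid shaft needs d_s³ = d_o³(1−k⁴), so d_s = 551·(1−0.652⁴)^(1/3) = 515.6 mm.
Area ratio A_h/A_s = d_o²(1−k²)/d_s² = (1−k²)/(1−k⁴)^(2/3) = 0.6566.
Mass saving = 1 − 0.6566 = 34.3 %.

34.3 %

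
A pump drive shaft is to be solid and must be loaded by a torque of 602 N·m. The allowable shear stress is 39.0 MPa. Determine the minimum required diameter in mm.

42.8 mm

For a solid shaft τ_max = 16T/(πd³), so d = (16T/(π τ_allow))^(1/3) = (16·602.0/(π·3.90×10^7))^(1/3) = 0.04284 m.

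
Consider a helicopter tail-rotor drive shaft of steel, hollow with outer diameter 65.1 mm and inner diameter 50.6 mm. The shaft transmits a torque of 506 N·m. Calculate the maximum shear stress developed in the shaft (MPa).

14.7 MPa

J = π(d_o⁴ − d_i⁴)/32 = π(0.0651⁴ − 0.0506⁴)/32 = 1.120×10^-6 m⁴.
τ_max = T·r/J = 506.0 × 0.0325 / 1.120×10^-6 = 1.471×10^7 Pa.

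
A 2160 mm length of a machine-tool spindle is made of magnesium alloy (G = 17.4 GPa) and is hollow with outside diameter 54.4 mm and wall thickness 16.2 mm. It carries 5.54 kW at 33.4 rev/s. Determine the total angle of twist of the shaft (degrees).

0.224°

ω = 2π·33.4 = 209.9 rad/s, so T = P/ω = 5.54×10³ / 209.9 = 26.40 N·m.
J = π(d_o⁴ − d_i⁴)/32 = π(0.0544⁴ − 0.0220⁴)/32 = 8.368×10^-7 m⁴.
θ = T·L/(G·J) = 26.40 × 2.16 / (17.4×10⁹ × 8.368×10^-7) = 3.916×10^-3 rad.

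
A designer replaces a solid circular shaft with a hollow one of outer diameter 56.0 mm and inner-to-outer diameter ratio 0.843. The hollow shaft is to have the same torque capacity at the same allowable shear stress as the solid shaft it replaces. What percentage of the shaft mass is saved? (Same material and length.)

53.8 %

Equal τ_max and T ⇒ the solid shaft needs d_s³ = d_o³(1−k⁴), so d_s = 56.0·(1−0.843⁴)^(1/3) = 44.30 mm.
Area ratio A_h/A_s = d_o²(1−k²)/d_s² = (1−k²)/(1−k⁴)^(2/3) = 0.4624.
Mass saving = 1 − 0.4624 = 53.8 %.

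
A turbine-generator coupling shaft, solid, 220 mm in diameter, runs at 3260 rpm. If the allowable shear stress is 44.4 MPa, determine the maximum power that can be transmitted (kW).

31700 kW

J = πd⁴/32 = π(0.220)⁴/32 = 2.300×10^-4 m⁴.
T_max = τ_allow·J/r = 4.44×10^7 × 2.300×10^-4 / 0.110 = 92830 N·m.
ω = 2π·3260/60 = 341.4 rad/s, so P_max = T_max·ω = 3.169×10^7 W.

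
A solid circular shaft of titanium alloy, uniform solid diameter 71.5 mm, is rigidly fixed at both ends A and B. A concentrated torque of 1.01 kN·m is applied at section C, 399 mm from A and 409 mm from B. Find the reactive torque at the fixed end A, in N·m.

With uniform GJ and both ends fixed, compatibility θ_AC = θ_CB gives T_A·a = T_B·b, together with T_A + T_B = T₀.
T_A = T₀·b/(a+b) = 1010·409/808.0 = 511.2 N·m; T_B = 498.8 N·m.

511 N·m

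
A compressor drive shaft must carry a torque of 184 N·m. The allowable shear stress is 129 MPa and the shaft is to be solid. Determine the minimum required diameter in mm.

19.4 mm

For a solid shaft τ_max = 16T/(πd³), so d = (16T/(π τ_allow))^(1/3) = (16·184.0/(π·1.29×10^8))^(1/3) = 0.01937 m.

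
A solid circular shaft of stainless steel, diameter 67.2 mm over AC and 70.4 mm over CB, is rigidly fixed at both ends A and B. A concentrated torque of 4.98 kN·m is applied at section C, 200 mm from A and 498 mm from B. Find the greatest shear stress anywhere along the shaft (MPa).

56.3 MPa

Compatibility: T_A·a/J_AC = T_B·b/J_CB with T_A + T_B = T₀.
J_AC = 2.00×10^-6 m⁴, J_CB = 2.41×10^-6 m⁴, so T_A = T₀·(J_AC/a)/((J_AC/a)+(J_CB/b)) = 3356 N·m, T_B = 1624 N·m.
τ in each portion: τ_AC = 5.63×10^7 Pa, τ_CB = 2.37×10^7 Pa; maximum is in AC.
τ_max = T_AC·r/J = 3356·0.0336/2.00×10^-6 = 5.633×10^7 Pa.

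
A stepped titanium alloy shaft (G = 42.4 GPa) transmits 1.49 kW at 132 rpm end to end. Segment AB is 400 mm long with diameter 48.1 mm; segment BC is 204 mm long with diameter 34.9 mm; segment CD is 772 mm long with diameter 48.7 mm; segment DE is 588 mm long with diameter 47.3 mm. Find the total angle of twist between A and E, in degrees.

0.693°

ω = 2π·132/60 = 13.82 rad/s, so T = P/ω = 1.49×10³ / 13.82 = 107.8 N·m.
J_AB = π(0.0481)⁴/32 = 5.26×10^-7 m⁴; J_BC = π(0.0349)⁴/32 = 1.46×10^-7 m⁴; J_CD = π(0.0487)⁴/32 = 5.52×10^-7 m⁴; J_DE = π(0.0473)⁴/32 = 4.91×10^-7 m⁴.
θ = (T/G)·Σ L_i/J_i = (107.8/42.4×10⁹)·(0.400/5.26×10^-7 + 0.204/1.46×10^-7 + 0.772/5.52×10^-7 + 0.588/4.91×10^-7) = 0.01209 rad.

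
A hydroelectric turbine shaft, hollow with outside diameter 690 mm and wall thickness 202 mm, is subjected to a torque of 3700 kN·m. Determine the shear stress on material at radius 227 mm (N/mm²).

J = π(d_o⁴ − d_i⁴)/32 = π(0.690⁴ − 0.286⁴)/32 = 0.02160 m⁴.
Shear stress varies linearly with radius: τ = T·r/J = 3.700e6 × 0.227 / 0.02160 = 3.889×10^7 Pa.

38.9 N/mm²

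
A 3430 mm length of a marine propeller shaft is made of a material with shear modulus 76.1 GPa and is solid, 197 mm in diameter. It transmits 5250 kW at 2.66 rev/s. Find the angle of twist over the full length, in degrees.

ω = 2π·2.66 = 16.71 rad/s, so T = P/ω = 5250×10³ / 16.71 = 314100 N·m.
J = πd⁴/32 = π(0.197)⁴/32 = 1.479×10^-4 m⁴.
θ = T·L/(G·J) = 314100 × 3.43 / (76.1×10⁹ × 1.479×10^-4) = 0.09575 rad.

5.49°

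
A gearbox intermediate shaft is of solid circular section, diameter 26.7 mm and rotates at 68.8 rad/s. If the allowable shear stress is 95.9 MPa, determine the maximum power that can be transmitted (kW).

J = πd⁴/32 = π(0.0267)⁴/32 = 4.989×10^-8 m⁴.
T_max = τ_allow·J/r = 9.59×10^7 × 4.989×10^-8 / 0.0133 = 358.4 N·m.
ω = 68.8 rad/s, so P_max = T_max·ω = 2.466×10^4 W.

24.7 kW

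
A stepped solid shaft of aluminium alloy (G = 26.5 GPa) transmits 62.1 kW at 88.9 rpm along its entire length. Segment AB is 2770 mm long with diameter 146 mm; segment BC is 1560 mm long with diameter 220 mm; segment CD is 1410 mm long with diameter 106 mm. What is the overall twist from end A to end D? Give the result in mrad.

46.0 mrad

ω = 2π·88.9/60 = 9.310 rad/s, so T = P/ω = 62.1×10³ / 9.310 = 6671 N·m.
J_AB = π(0.146)⁴/32 = 4.46×10^-5 m⁴; J_BC = π(0.220)⁴/32 = 2.30×10^-4 m⁴; J_CD = π(0.106)⁴/32 = 1.24×10^-5 m⁴.
θ = (T/G)·Σ L_i/J_i = (6671/26.5×10⁹)·(2.77/4.46×10^-5 + 1.56/2.30×10^-4 + 1.41/1.24×10^-5) = 0.04597 rad.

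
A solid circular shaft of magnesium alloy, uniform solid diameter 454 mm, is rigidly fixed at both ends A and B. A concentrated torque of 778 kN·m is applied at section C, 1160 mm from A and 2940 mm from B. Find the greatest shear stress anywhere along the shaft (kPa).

30400 kPa

With uniform GJ and both ends fixed, compatibility θ_AC = θ_CB gives T_A·a = T_B·b, together with T_A + T_B = T₀.
T_A = T₀·b/(a+b) = 778000·2940/4100 = 557900 N·m; T_B = 220100 N·m.
τ in each portion: τ_AC = 3.04×10^7 Pa, τ_CB = 1.20×10^7 Pa; maximum is in AC.
τ_max = T_AC·r/J = 557900·0.227/4.17×10^-3 = 3.036×10^7 Pa.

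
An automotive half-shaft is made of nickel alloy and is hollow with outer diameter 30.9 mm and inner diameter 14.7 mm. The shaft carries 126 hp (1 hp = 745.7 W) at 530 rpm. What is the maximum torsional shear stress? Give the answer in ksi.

44.7 ksi

ω = 2π·530/60 = 55.50 rad/s, so T = P/ω = 126×745.7 / 55.50 = 1693 N·m.
J = π(d_o⁴ − d_i⁴)/32 = π(0.0309⁴ − 0.0147⁴)/32 = 8.492×10^-8 m⁴.
τ_max = T·r/J = 1693 × 0.0154 / 8.492×10^-8 = 3.080×10^8 Pa.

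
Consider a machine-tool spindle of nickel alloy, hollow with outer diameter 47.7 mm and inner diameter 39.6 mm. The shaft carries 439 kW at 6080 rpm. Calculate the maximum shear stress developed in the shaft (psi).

ω = 2π·6080/60 = 636.7 rad/s, so T = P/ω = 439×10³ / 636.7 = 689.5 N·m.
J = π(d_o⁴ − d_i⁴)/32 = π(0.0477⁴ − 0.0396⁴)/32 = 2.668×10^-7 m⁴.
τ_max = T·r/J = 689.5 × 0.0239 / 2.668×10^-7 = 6.163×10^7 Pa.

8940 psi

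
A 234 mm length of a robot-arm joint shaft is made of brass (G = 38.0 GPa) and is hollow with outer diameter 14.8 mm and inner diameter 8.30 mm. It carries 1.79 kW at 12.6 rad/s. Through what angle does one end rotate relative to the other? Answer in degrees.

ω = 12.6 rad/s, so T = P/ω = 1.79×10³ / 12.60 = 142.1 N·m.
J = π(d_o⁴ − d_i⁴)/32 = π(0.0148⁴ − 0.00830⁴)/32 = 4.244×10^-9 m⁴.
θ = T·L/(G·J) = 142.1 × 0.234 / (38.0×10⁹ × 4.244×10^-9) = 0.2061 rad.

11.8°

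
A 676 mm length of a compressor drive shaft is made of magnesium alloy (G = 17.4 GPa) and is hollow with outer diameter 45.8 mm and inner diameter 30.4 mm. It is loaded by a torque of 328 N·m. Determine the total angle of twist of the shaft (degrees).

J = π(d_o⁴ − d_i⁴)/32 = π(0.0458⁴ − 0.0304⁴)/32 = 3.481×10^-7 m⁴.
θ = T·L/(G·J) = 328.0 × 0.676 / (17.4×10⁹ × 3.481×10^-7) = 0.03660 rad.

2.10°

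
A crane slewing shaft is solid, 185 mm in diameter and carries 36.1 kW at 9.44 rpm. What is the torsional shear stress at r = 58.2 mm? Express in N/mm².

18.5 N/mm²

ω = 2π·9.44/60 = 0.9886 rad/s, so T = P/ω = 36.1×10³ / 0.9886 = 36520 N·m.
J = πd⁴/32 = π(0.185)⁴/32 = 1.150×10^-4 m⁴.
Shear stress varies linearly with radius: τ = T·r/J = 36520 × 0.0582 / 1.150×10^-4 = 1.848×10^7 Pa.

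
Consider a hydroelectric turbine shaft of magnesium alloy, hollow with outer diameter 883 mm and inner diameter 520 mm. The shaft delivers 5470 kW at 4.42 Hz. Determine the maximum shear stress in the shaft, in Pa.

1.66e6 Pa

ω = 2π·4.42 = 27.77 rad/s, so T = P/ω = 5470×10³ / 27.77 = 197000 N·m.
J = π(d_o⁴ − d_i⁴)/32 = π(0.883⁴ − 0.520⁴)/32 = 0.05250 m⁴.
τ_max = T·r/J = 197000 × 0.442 / 0.05250 = 1.656×10^6 Pa.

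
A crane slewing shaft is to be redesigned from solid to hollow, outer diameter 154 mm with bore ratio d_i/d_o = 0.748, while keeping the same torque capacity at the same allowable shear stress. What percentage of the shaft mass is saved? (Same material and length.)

43.4 %

Equal τ_max and T ⇒ the solid shaft needs d_s³ = d_o³(1−k⁴), so d_s = 154·(1−0.748⁴)^(1/3) = 135.9 mm.
Area ratio A_h/A_s = d_o²(1−k²)/d_s² = (1−k²)/(1−k⁴)^(2/3) = 0.5658.
Mass saving = 1 − 0.5658 = 43.4 %.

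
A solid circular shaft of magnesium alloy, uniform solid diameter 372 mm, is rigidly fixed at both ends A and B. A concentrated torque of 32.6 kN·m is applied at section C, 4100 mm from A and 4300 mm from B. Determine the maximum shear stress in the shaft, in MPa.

With uniform GJ and both ends fixed, compatibility θ_AC = θ_CB gives T_A·a = T_B·b, together with T_A + T_B = T₀.
T_A = T₀·b/(a+b) = 32600·4300/8400 = 16690 N·m; T_B = 15910 N·m.
τ in each portion: τ_AC = 1.65×10^6 Pa, τ_CB = 1.57×10^6 Pa; maximum is in AC.
τ_max = T_AC·r/J = 16690·0.186/1.88×10^-3 = 1.651×10^6 Pa.

1.65 MPa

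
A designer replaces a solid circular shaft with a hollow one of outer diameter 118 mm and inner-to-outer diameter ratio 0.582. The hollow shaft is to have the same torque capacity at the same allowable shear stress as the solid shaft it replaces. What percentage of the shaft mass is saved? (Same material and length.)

Equal τ_max and T ⇒ the solid shaft needs d_s³ = d_o³(1−k⁴), so d_s = 118·(1−0.582⁴)^(1/3) = 113.3 mm.
Area ratio A_h/A_s = d_o²(1−k²)/d_s² = (1−k²)/(1−k⁴)^(2/3) = 0.7172.
Mass saving = 1 − 0.7172 = 28.3 %.

28.3 %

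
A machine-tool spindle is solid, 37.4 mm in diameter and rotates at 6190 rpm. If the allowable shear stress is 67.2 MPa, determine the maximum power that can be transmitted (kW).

447 kW

J = πd⁴/32 = π(0.0374)⁴/32 = 1.921×10^-7 m⁴.
T_max = τ_allow·J/r = 6.72×10^7 × 1.921×10^-7 / 0.0187 = 690.3 N·m.
ω = 2π·6190/60 = 648.2 rad/s, so P_max = T_max·ω = 4.474×10^5 W.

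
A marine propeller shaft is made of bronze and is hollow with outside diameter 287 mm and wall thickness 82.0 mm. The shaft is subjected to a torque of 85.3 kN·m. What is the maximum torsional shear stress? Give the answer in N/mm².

J = π(d_o⁴ − d_i⁴)/32 = π(0.287⁴ − 0.123⁴)/32 = 6.436×10^-4 m⁴.
τ_max = T·r/J = 85300 × 0.143 / 6.436×10^-4 = 1.902×10^7 Pa.

19.0 N/mm²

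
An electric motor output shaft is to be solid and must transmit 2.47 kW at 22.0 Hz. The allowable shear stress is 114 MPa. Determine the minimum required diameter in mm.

ω = 2π·22.0 = 138.2 rad/s, so T = P/ω = 2.47×10³ / 138.2 = 17.87 N·m.
For a solid shaft τ_max = 16T/(πd³), so d = (16T/(π τ_allow))^(1/3) = (16·17.87/(π·1.14×10^8))^(1/3) = 0.009277 m.

9.28 mm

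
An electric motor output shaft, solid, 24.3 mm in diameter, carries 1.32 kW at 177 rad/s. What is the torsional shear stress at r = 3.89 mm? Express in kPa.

ω = 177 rad/s, so T = P/ω = 1.32×10³ / 177.0 = 7.458 N·m.
J = πd⁴/32 = π(0.0243)⁴/32 = 3.423×10^-8 m⁴.
Shear stress varies linearly with radius: τ = T·r/J = 7.458 × 0.00389 / 3.423×10^-8 = 8.475×10^5 Pa.

847 kPa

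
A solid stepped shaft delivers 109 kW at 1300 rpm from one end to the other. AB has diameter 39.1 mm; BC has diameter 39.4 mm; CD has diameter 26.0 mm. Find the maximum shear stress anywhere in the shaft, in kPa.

232000 kPa

ω = 2π·1300/60 = 136.1 rad/s, so T = P/ω = 109×10³ / 136.1 = 800.7 N·m.
Under the same torque, τ_max = 16T/(πd³) is largest where d is smallest — segment CD (d = 26.0 mm).
τ_max = 16·800.7/(π·(0.0260)³) = 2.320×10^8 Pa.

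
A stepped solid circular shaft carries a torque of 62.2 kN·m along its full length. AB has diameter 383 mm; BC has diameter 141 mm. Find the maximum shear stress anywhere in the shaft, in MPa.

Under the same torque, τ_max = 16T/(πd³) is largest where d is smallest — segment BC (d = 141 mm).
τ_max = 16·62200/(π·(0.141)³) = 1.130×10^8 Pa.

113 MPa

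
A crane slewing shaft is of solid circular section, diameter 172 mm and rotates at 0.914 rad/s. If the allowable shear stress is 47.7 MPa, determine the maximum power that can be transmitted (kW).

43.6 kW

J = πd⁴/32 = π(0.172)⁴/32 = 8.592×10^-5 m⁴.
T_max = τ_allow·J/r = 4.77×10^7 × 8.592×10^-5 / 0.0860 = 47660 N·m.
ω = 0.914 rad/s, so P_max = T_max·ω = 4.356×10^4 W.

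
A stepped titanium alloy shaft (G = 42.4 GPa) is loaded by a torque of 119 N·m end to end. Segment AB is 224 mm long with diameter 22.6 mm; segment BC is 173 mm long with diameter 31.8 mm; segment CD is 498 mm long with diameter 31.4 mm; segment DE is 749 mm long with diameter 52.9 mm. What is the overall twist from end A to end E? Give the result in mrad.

46.8 mrad

J_AB = π(0.0226)⁴/32 = 2.56×10^-8 m⁴; J_BC = π(0.0318)⁴/32 = 1.00×10^-7 m⁴; J_CD = π(0.0314)⁴/32 = 9.54×10^-8 m⁴; J_DE = π(0.0529)⁴/32 = 7.69×10^-7 m⁴.
θ = (T/G)·Σ L_i/J_i = (119.0/42.4×10⁹)·(0.224/2.56×10^-8 + 0.173/1.00×10^-7 + 0.498/9.54×10^-8 + 0.749/7.69×10^-7) = 0.04676 rad.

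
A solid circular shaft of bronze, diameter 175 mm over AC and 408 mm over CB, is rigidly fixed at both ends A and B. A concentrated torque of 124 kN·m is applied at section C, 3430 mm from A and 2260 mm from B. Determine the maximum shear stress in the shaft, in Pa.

9.10e6 Pa

Compatibility: T_A·a/J_AC = T_B·b/J_CB with T_A + T_B = T₀.
J_AC = 9.21×10^-5 m⁴, J_CB = 2.72×10^-3 m⁴, so T_A = T₀·(J_AC/a)/((J_AC/a)+(J_CB/b)) = 2705 N·m, T_B = 121300 N·m.
τ in each portion: τ_AC = 2.57×10^6 Pa, τ_CB = 9.10×10^6 Pa; maximum is in CB.
τ_max = T_CB·r/J = 121300·0.204/2.72×10^-3 = 9.096×10^6 Pa.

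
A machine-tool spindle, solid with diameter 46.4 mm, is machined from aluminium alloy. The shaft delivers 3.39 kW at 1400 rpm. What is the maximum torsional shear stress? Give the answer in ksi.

ω = 2π·1400/60 = 146.6 rad/s, so T = P/ω = 3.39×10³ / 146.6 = 23.12 N·m.
J = πd⁴/32 = π(0.0464)⁴/32 = 4.551×10^-7 m⁴.
τ_max = T·r/J = 23.12 × 0.0232 / 4.551×10^-7 = 1.179×10^6 Pa.

0.171 ksi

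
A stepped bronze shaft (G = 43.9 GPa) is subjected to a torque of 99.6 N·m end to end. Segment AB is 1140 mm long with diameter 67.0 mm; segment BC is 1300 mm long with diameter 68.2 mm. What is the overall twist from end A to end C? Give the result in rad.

0.00270 rad

J_AB = π(0.0670)⁴/32 = 1.98×10^-6 m⁴; J_BC = π(0.0682)⁴/32 = 2.12×10^-6 m⁴.
θ = (T/G)·Σ L_i/J_i = (99.60/43.9×10⁹)·(1.14/1.98×10^-6 + 1.30/2.12×10^-6) = 2.696×10^-3 rad.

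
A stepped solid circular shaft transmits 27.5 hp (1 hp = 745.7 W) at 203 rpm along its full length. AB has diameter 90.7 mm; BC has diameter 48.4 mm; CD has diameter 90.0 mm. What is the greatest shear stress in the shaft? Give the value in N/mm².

ω = 2π·203/60 = 21.26 rad/s, so T = P/ω = 27.5×745.7 / 21.26 = 964.7 N·m.
Under the same torque, τ_max = 16T/(πd³) is largest where d is smallest — segment BC (d = 48.4 mm).
τ_max = 16·964.7/(π·(0.0484)³) = 4.333×10^7 Pa.

43.3 N/mm²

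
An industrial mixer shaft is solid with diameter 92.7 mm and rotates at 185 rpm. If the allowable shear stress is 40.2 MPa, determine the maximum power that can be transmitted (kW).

J = πd⁴/32 = π(0.0927)⁴/32 = 7.250×10^-6 m⁴.
T_max = τ_allow·J/r = 4.02×10^7 × 7.250×10^-6 / 0.0464 = 6288 N·m.
ω = 2π·185/60 = 19.37 rad/s, so P_max = T_max·ω = 1.218×10^5 W.

122 kW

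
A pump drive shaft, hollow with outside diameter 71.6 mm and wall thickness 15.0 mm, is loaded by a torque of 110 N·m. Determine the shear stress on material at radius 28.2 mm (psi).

J = π(d_o⁴ − d_i⁴)/32 = π(0.0716⁴ − 0.0416⁴)/32 = 2.286×10^-6 m⁴.
Shear stress varies linearly with radius: τ = T·r/J = 110.0 × 0.0282 / 2.286×10^-6 = 1.357×10^6 Pa.

197 psi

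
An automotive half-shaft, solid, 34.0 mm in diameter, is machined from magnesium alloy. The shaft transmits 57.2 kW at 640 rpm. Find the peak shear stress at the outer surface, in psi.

16000 psi

ω = 2π·640/60 = 67.02 rad/s, so T = P/ω = 57.2×10³ / 67.02 = 853.5 N·m.
J = πd⁴/32 = π(0.0340)⁴/32 = 1.312×10^-7 m⁴.
τ_max = T·r/J = 853.5 × 0.0170 / 1.312×10^-7 = 1.106×10^8 Pa.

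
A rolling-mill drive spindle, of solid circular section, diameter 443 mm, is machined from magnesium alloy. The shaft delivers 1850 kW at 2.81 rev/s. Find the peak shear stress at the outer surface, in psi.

890 psi

ω = 2π·2.81 = 17.66 rad/s, so T = P/ω = 1850×10³ / 17.66 = 104800 N·m.
J = πd⁴/32 = π(0.443)⁴/32 = 3.781×10^-3 m⁴.
τ_max = T·r/J = 104800 × 0.222 / 3.781×10^-3 = 6.138×10^6 Pa.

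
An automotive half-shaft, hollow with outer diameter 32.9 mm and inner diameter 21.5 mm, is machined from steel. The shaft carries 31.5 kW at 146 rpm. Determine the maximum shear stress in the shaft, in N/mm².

360 N/mm²

ω = 2π·146/60 = 15.29 rad/s, so T = P/ω = 31.5×10³ / 15.29 = 2060 N·m.
J = π(d_o⁴ − d_i⁴)/32 = π(0.0329⁴ − 0.0215⁴)/32 = 9.405×10^-8 m⁴.
τ_max = T·r/J = 2060 × 0.0164 / 9.405×10^-8 = 3.604×10^8 Pa.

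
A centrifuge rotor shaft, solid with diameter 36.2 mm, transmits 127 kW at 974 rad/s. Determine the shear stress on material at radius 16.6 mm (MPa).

ω = 974 rad/s, so T = P/ω = 127×10³ / 974.0 = 130.4 N·m.
J = πd⁴/32 = π(0.0362)⁴/32 = 1.686×10^-7 m⁴.
Shear stress varies linearly with radius: τ = T·r/J = 130.4 × 0.0166 / 1.686×10^-7 = 1.284×10^7 Pa.

12.8 MPa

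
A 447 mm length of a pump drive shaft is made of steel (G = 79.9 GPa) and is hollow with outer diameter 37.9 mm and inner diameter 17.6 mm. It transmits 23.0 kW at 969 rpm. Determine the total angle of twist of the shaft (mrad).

6.57 mrad

ω = 2π·969/60 = 101.5 rad/s, so T = P/ω = 23.0×10³ / 101.5 = 226.7 N·m.
J = π(d_o⁴ − d_i⁴)/32 = π(0.0379⁴ − 0.0176⁴)/32 = 1.931×10^-7 m⁴.
θ = T·L/(G·J) = 226.7 × 0.447 / (79.9×10⁹ × 1.931×10^-7) = 6.565×10^-3 rad.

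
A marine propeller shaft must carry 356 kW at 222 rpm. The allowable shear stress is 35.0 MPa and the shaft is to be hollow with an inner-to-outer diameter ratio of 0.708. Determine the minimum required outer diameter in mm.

144 mm

ω = 2π·222/60 = 23.25 rad/s, so T = P/ω = 356×10³ / 23.25 = 15310 N·m.
For a hollow shaft with d_i/d_o = 0.708: τ_max = 16T/(π d_o³ (1−k⁴)), so d_o = [16T/(π τ_allow (1−k⁴))]^(1/3) = [16·15310/(π·3.50×10^7·0.7487)]^(1/3) = 0.1438 m.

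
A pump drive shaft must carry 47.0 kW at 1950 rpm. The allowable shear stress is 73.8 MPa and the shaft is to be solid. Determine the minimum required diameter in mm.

25.1 mm

ω = 2π·1950/60 = 204.2 rad/s, so T = P/ω = 47.0×10³ / 204.2 = 230.2 N·m.
For a solid shaft τ_max = 16T/(πd³), so d = (16T/(π τ_allow))^(1/3) = (16·230.2/(π·7.38×10^7))^(1/3) = 0.02514 m.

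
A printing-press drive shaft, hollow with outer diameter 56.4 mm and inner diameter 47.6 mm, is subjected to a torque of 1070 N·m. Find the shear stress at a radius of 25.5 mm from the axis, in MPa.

55.8 MPa

J = π(d_o⁴ − d_i⁴)/32 = π(0.0564⁴ − 0.0476⁴)/32 = 4.894×10^-7 m⁴.
Shear stress varies linearly with radius: τ = T·r/J = 1070 × 0.0255 / 4.894×10^-7 = 5.575×10^7 Pa.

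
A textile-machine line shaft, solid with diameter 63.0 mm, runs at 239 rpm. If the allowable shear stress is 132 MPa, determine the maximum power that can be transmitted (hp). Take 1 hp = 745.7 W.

218 hp

J = πd⁴/32 = π(0.0630)⁴/32 = 1.547×10^-6 m⁴.
T_max = τ_allow·J/r = 1.32×10^8 × 1.547×10^-6 / 0.0315 = 6481 N·m.
ω = 2π·239/60 = 25.03 rad/s, so P_max = T_max·ω = 1.622×10^5 W.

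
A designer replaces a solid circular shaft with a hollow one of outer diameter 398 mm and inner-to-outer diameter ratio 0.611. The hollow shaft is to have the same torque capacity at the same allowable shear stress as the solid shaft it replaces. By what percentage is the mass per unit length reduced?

30.7 %

Equal τ_max and T ⇒ the solid shaft needs d_s³ = d_o³(1−k⁴), so d_s = 398·(1−0.611⁴)^(1/3) = 378.6 mm.
Area ratio A_h/A_s = d_o²(1−k²)/d_s² = (1−k²)/(1−k⁴)^(2/3) = 0.6926.
Mass saving = 1 − 0.6926 = 30.7 %.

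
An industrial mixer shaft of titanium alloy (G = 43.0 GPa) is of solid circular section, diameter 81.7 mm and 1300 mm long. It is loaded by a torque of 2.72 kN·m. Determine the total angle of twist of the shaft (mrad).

J = πd⁴/32 = π(0.0817)⁴/32 = 4.374×10^-6 m⁴.
θ = T·L/(G·J) = 2720 × 1.30 / (43.0×10⁹ × 4.374×10^-6) = 0.01880 rad.

18.8 mrad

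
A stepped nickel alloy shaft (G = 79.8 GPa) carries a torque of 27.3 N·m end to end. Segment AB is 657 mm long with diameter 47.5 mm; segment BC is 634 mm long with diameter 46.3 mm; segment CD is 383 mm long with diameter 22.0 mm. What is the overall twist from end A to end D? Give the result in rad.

0.00663 rad

J_AB = π(0.0475)⁴/32 = 5.00×10^-7 m⁴; J_BC = π(0.0463)⁴/32 = 4.51×10^-7 m⁴; J_CD = π(0.0220)⁴/32 = 2.30×10^-8 m⁴.
θ = (T/G)·Σ L_i/J_i = (27.30/79.8×10⁹)·(0.657/5.00×10^-7 + 0.634/4.51×10^-7 + 0.383/2.30×10^-8) = 6.628×10^-3 rad.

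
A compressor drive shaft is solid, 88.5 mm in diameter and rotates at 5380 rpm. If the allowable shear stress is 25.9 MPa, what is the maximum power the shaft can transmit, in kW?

1990 kW

J = πd⁴/32 = π(0.0885)⁴/32 = 6.022×10^-6 m⁴.
T_max = τ_allow·J/r = 2.59×10^7 × 6.022×10^-6 / 0.0442 = 3525 N·m.
ω = 2π·5380/60 = 563.4 rad/s, so P_max = T_max·ω = 1.986×10^6 W.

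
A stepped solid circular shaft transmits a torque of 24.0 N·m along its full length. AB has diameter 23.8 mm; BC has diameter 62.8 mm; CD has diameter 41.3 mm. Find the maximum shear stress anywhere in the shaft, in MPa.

9.07 MPa

Under the same torque, τ_max = 16T/(πd³) is largest where d is smallest — segment AB (d = 23.8 mm).
τ_max = 16·24.00/(π·(0.0238)³) = 9.067×10^6 Pa.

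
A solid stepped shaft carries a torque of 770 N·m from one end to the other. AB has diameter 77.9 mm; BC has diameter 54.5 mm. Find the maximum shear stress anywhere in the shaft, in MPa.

24.2 MPa

Under the same torque, τ_max = 16T/(πd³) is largest where d is smallest — segment BC (d = 54.5 mm).
τ_max = 16·770.0/(π·(0.0545)³) = 2.423×10^7 Pa.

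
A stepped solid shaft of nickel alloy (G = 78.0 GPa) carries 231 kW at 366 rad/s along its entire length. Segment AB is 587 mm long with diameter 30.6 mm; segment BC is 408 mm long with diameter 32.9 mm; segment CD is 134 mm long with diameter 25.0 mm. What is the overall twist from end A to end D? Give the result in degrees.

ω = 366 rad/s, so T = P/ω = 231×10³ / 366.0 = 631.1 N·m.
J_AB = π(0.0306)⁴/32 = 8.61×10^-8 m⁴; J_BC = π(0.0329)⁴/32 = 1.15×10^-7 m⁴; J_CD = π(0.0250)⁴/32 = 3.83×10^-8 m⁴.
θ = (T/G)·Σ L_i/J_i = (631.1/78.0×10⁹)·(0.587/8.61×10^-8 + 0.408/1.15×10^-7 + 0.134/3.83×10^-8) = 0.1122 rad.

6.43°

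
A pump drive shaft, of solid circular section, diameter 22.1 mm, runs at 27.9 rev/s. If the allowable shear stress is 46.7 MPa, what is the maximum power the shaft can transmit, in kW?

J = πd⁴/32 = π(0.0221)⁴/32 = 2.342×10^-8 m⁴.
T_max = τ_allow·J/r = 4.67×10^7 × 2.342×10^-8 / 0.0111 = 98.97 N·m.
ω = 2π·27.9 = 175.3 rad/s, so P_max = T_max·ω = 1.735×10^4 W.

17.4 kW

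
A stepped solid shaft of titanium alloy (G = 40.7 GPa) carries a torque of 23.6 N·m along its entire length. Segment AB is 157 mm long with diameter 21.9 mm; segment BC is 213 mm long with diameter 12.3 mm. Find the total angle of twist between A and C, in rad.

J_AB = π(0.0219)⁴/32 = 2.26×10^-8 m⁴; J_BC = π(0.0123)⁴/32 = 2.25×10^-9 m⁴.
θ = (T/G)·Σ L_i/J_i = (23.60/40.7×10⁹)·(0.157/2.26×10^-8 + 0.213/2.25×10^-9) = 0.05900 rad.

0.0590 rad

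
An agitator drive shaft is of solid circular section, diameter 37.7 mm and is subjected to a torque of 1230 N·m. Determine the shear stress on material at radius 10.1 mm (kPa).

62600 kPa

J = πd⁴/32 = π(0.0377)⁴/32 = 1.983×10^-7 m⁴.
Shear stress varies linearly with radius: τ = T·r/J = 1230 × 0.0101 / 1.983×10^-7 = 6.264×10^7 Pa.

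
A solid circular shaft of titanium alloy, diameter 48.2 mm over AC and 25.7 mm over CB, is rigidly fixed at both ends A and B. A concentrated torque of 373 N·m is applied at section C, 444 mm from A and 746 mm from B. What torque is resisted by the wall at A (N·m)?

356 N·m

Compatibility: T_A·a/J_AC = T_B·b/J_CB with T_A + T_B = T₀.
J_AC = 5.30×10^-7 m⁴, J_CB = 4.28×10^-8 m⁴, so T_A = T₀·(J_AC/a)/((J_AC/a)+(J_CB/b)) = 355.9 N·m, T_B = 17.12 N·m.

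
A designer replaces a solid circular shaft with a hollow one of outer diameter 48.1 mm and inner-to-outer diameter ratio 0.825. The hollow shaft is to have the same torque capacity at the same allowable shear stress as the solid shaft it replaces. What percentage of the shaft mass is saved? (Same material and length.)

51.6 %

Equal τ_max and T ⇒ the solid shaft needs d_s³ = d_o³(1−k⁴), so d_s = 48.1·(1−0.825⁴)^(1/3) = 39.09 mm.
Area ratio A_h/A_s = d_o²(1−k²)/d_s² = (1−k²)/(1−k⁴)^(2/3) = 0.4836.
Mass saving = 1 − 0.4836 = 51.6 %.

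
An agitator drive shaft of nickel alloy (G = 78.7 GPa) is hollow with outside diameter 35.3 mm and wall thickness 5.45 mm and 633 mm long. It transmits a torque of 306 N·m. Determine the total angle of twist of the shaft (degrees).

1.20°

J = π(d_o⁴ − d_i⁴)/32 = π(0.0353⁴ − 0.0244⁴)/32 = 1.176×10^-7 m⁴.
θ = T·L/(G·J) = 306.0 × 0.633 / (78.7×10⁹ × 1.176×10^-7) = 0.02092 rad.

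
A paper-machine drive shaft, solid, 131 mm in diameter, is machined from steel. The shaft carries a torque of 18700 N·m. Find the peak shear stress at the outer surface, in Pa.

J = πd⁴/32 = π(0.131)⁴/32 = 2.891×10^-5 m⁴.
τ_max = T·r/J = 18700 × 0.0655 / 2.891×10^-5 = 4.236×10^7 Pa.

4.24e7 Pa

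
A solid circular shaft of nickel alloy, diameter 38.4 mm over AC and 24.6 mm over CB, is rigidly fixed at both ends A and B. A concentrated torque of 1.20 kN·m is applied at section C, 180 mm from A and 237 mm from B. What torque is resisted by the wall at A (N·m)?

Compatibility: T_A·a/J_AC = T_B·b/J_CB with T_A + T_B = T₀.
J_AC = 2.13×10^-7 m⁴, J_CB = 3.60×10^-8 m⁴, so T_A = T₀·(J_AC/a)/((J_AC/a)+(J_CB/b)) = 1064 N·m, T_B = 136.1 N·m.

1060 N·m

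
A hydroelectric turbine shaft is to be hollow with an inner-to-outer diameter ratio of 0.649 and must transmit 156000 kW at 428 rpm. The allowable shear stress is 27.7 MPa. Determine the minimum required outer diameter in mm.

920 mm

ω = 2π·428/60 = 44.82 rad/s, so T = P/ω = 156000×10³ / 44.82 = 3.481e6 N·m.
For a hollow shaft with d_i/d_o = 0.649: τ_max = 16T/(π d_o³ (1−k⁴)), so d_o = [16T/(π τ_allow (1−k⁴))]^(1/3) = [16·3.481e6/(π·2.77×10^7·0.8226)]^(1/3) = 0.9197 m.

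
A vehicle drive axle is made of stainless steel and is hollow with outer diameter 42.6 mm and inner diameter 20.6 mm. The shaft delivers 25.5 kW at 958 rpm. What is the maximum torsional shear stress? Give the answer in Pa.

1.77e7 Pa

ω = 2π·958/60 = 100.3 rad/s, so T = P/ω = 25.5×10³ / 100.3 = 254.2 N·m.
J = π(d_o⁴ − d_i⁴)/32 = π(0.0426⁴ − 0.0206⁴)/32 = 3.056×10^-7 m⁴.
τ_max = T·r/J = 254.2 × 0.0213 / 3.056×10^-7 = 1.771×10^7 Pa.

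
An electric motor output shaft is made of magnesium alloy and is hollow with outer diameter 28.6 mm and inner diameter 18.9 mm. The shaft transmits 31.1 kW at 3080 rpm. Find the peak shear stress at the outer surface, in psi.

3760 psi

ω = 2π·3080/60 = 322.5 rad/s, so T = P/ω = 31.1×10³ / 322.5 = 96.42 N·m.
J = π(d_o⁴ − d_i⁴)/32 = π(0.0286⁴ − 0.0189⁴)/32 = 5.316×10^-8 m⁴.
τ_max = T·r/J = 96.42 × 0.0143 / 5.316×10^-8 = 2.594×10^7 Pa.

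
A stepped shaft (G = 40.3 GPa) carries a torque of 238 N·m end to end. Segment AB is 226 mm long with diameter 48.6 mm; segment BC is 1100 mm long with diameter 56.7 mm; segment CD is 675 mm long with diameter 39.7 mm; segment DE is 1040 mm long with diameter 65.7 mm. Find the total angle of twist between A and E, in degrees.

1.64°

J_AB = π(0.0486)⁴/32 = 5.48×10^-7 m⁴; J_BC = π(0.0567)⁴/32 = 1.01×10^-6 m⁴; J_CD = π(0.0397)⁴/32 = 2.44×10^-7 m⁴; J_DE = π(0.0657)⁴/32 = 1.83×10^-6 m⁴.
θ = (T/G)·Σ L_i/J_i = (238.0/40.3×10⁹)·(0.226/5.48×10^-7 + 1.10/1.01×10^-6 + 0.675/2.44×10^-7 + 1.04/1.83×10^-6) = 0.02854 rad.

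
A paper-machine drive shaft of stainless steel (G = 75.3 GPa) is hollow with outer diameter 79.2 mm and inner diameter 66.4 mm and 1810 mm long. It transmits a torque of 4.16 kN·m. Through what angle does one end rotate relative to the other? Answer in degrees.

2.93°

J = π(d_o⁴ − d_i⁴)/32 = π(0.0792⁴ − 0.0664⁴)/32 = 1.954×10^-6 m⁴.
θ = T·L/(G·J) = 4160 × 1.81 / (75.3×10⁹ × 1.954×10^-6) = 0.05116 rad.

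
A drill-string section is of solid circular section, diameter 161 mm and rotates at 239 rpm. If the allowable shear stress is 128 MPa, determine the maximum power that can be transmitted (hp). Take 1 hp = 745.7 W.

3520 hp

J = πd⁴/32 = π(0.161)⁴/32 = 6.596×10^-5 m⁴.
T_max = τ_allow·J/r = 1.28×10^8 × 6.596×10^-5 / 0.0805 = 104900 N·m.
ω = 2π·239/60 = 25.03 rad/s, so P_max = T_max·ω = 2.625×10^6 W.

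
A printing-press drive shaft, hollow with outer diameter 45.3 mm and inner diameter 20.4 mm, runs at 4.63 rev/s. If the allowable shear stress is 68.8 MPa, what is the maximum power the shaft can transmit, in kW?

J = π(d_o⁴ − d_i⁴)/32 = π(0.0453⁴ − 0.0204⁴)/32 = 3.964×10^-7 m⁴.
T_max = τ_allow·J/r = 6.88×10^7 × 3.964×10^-7 / 0.0226 = 1204 N·m.
ω = 2π·4.63 = 29.09 rad/s, so P_max = T_max·ω = 3.503×10^4 W.

35.0 kW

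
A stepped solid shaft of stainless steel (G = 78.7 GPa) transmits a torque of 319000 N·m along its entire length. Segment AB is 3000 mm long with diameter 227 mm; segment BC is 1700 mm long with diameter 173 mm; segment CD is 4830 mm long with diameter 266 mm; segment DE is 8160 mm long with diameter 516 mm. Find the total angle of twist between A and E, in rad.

0.170 rad

J_AB = π(0.227)⁴/32 = 2.61×10^-4 m⁴; J_BC = π(0.173)⁴/32 = 8.79×10^-5 m⁴; J_CD = π(0.266)⁴/32 = 4.92×10^-4 m⁴; J_DE = π(0.516)⁴/32 = 6.96×10^-3 m⁴.
θ = (T/G)·Σ L_i/J_i = (319000/78.7×10⁹)·(3.00/2.61×10^-4 + 1.70/8.79×10^-5 + 4.83/4.92×10^-4 + 8.16/6.96×10^-3) = 0.1696 rad.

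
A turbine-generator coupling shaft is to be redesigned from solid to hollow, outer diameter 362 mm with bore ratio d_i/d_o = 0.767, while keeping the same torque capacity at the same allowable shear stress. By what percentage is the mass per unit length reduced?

Equal τ_max and T ⇒ the solid shaft needs d_s³ = d_o³(1−k⁴), so d_s = 362·(1−0.767⁴)^(1/3) = 314.2 mm.
Area ratio A_h/A_s = d_o²(1−k²)/d_s² = (1−k²)/(1−k⁴)^(2/3) = 0.5465.
Mass saving = 1 − 0.5465 = 45.4 %.

45.4 %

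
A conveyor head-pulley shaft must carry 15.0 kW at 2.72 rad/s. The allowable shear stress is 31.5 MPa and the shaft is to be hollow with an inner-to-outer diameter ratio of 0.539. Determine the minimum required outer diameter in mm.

99.1 mm

ω = 2.72 rad/s, so T = P/ω = 15.0×10³ / 2.720 = 5515 N·m.
For a hollow shaft with d_i/d_o = 0.539: τ_max = 16T/(π d_o³ (1−k⁴)), so d_o = [16T/(π τ_allow (1−k⁴))]^(1/3) = [16·5515/(π·3.15×10^7·0.9156)]^(1/3) = 0.09912 m.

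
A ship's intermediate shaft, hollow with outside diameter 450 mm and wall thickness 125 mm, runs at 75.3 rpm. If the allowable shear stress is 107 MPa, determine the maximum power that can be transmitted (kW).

J = π(d_o⁴ − d_i⁴)/32 = π(0.450⁴ − 0.200⁴)/32 = 3.869×10^-3 m⁴.
T_max = τ_allow·J/r = 1.07×10^8 × 3.869×10^-3 / 0.225 = 1.840e6 N·m.
ω = 2π·75.3/60 = 7.885 rad/s, so P_max = T_max·ω = 1.451×10^7 W.

14500 kW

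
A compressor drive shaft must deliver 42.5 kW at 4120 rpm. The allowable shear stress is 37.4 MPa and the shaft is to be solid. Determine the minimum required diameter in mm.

23.8 mm

ω = 2π·4120/60 = 431.4 rad/s, so T = P/ω = 42.5×10³ / 431.4 = 98.51 N·m.
For a solid shaft τ_max = 16T/(πd³), so d = (16T/(π τ_allow))^(1/3) = (16·98.51/(π·3.74×10^7))^(1/3) = 0.02376 m.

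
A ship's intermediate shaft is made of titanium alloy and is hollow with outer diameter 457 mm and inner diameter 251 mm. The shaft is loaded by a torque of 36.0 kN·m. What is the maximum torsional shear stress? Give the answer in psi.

307 psi

J = π(d_o⁴ − d_i⁴)/32 = π(0.457⁴ − 0.251⁴)/32 = 3.893×10^-3 m⁴.
τ_max = T·r/J = 36000 × 0.229 / 3.893×10^-3 = 2.113×10^6 Pa.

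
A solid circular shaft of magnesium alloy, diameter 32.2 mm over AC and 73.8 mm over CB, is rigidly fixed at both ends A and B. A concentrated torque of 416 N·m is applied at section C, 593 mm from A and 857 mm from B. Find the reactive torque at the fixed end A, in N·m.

20.7 N·m

Compatibility: T_A·a/J_AC = T_B·b/J_CB with T_A + T_B = T₀.
J_AC = 1.06×10^-7 m⁴, J_CB = 2.91×10^-6 m⁴, so T_A = T₀·(J_AC/a)/((J_AC/a)+(J_CB/b)) = 20.70 N·m, T_B = 395.3 N·m.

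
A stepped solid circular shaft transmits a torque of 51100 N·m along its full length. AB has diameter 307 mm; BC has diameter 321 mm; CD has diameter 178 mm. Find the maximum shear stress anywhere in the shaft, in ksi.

6.69 ksi

Under the same torque, τ_max = 16T/(πd³) is largest where d is smallest — segment CD (d = 178 mm).
τ_max = 16·51100/(π·(0.178)³) = 4.615×10^7 Pa.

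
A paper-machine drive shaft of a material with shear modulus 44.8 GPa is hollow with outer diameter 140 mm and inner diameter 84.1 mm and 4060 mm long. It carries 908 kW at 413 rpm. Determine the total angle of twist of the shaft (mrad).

ω = 2π·413/60 = 43.25 rad/s, so T = P/ω = 908×10³ / 43.25 = 20990 N·m.
J = π(d_o⁴ − d_i⁴)/32 = π(0.140⁴ − 0.0841⁴)/32 = 3.280×10^-5 m⁴.
θ = T·L/(G·J) = 20990 × 4.06 / (44.8×10⁹ × 3.280×10^-5) = 0.05800 rad.

58.0 mrad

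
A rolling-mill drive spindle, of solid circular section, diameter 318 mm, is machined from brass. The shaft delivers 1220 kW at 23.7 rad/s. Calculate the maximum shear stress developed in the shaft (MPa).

8.15 MPa

ω = 23.7 rad/s, so T = P/ω = 1220×10³ / 23.70 = 51480 N·m.
J = πd⁴/32 = π(0.318)⁴/32 = 1.004×10^-3 m⁴.
τ_max = T·r/J = 51480 × 0.159 / 1.004×10^-3 = 8.153×10^6 Pa.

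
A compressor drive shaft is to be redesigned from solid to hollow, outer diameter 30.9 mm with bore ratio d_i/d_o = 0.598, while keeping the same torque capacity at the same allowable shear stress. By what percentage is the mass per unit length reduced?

29.6 %

Equal τ_max and T ⇒ the solid shaft needs d_s³ = d_o³(1−k⁴), so d_s = 30.9·(1−0.598⁴)^(1/3) = 29.52 mm.
Area ratio A_h/A_s = d_o²(1−k²)/d_s² = (1−k²)/(1−k⁴)^(2/3) = 0.7038.
Mass saving = 1 − 0.7038 = 29.6 %.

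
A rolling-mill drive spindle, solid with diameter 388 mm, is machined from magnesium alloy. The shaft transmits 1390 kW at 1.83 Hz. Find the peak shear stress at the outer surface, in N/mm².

10.5 N/mm²

ω = 2π·1.83 = 11.50 rad/s, so T = P/ω = 1390×10³ / 11.50 = 120900 N·m.
J = πd⁴/32 = π(0.388)⁴/32 = 2.225×10^-3 m⁴.
τ_max = T·r/J = 120900 × 0.194 / 2.225×10^-3 = 1.054×10^7 Pa.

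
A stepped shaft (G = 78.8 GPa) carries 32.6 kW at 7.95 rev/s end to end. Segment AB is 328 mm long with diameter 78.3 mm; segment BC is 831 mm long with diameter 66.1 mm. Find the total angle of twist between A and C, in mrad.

4.41 mrad

ω = 2π·7.95 = 49.95 rad/s, so T = P/ω = 32.6×10³ / 49.95 = 652.6 N·m.
J_AB = π(0.0783)⁴/32 = 3.69×10^-6 m⁴; J_BC = π(0.0661)⁴/32 = 1.87×10^-6 m⁴.
θ = (T/G)·Σ L_i/J_i = (652.6/78.8×10⁹)·(0.328/3.69×10^-6 + 0.831/1.87×10^-6) = 4.408×10^-3 rad.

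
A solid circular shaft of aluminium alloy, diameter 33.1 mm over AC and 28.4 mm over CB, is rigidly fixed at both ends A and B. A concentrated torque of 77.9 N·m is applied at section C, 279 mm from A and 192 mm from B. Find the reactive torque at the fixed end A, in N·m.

43.6 N·m

Compatibility: T_A·a/J_AC = T_B·b/J_CB with T_A + T_B = T₀.
J_AC = 1.18×10^-7 m⁴, J_CB = 6.39×10^-8 m⁴, so T_A = T₀·(J_AC/a)/((J_AC/a)+(J_CB/b)) = 43.58 N·m, T_B = 34.32 N·m.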